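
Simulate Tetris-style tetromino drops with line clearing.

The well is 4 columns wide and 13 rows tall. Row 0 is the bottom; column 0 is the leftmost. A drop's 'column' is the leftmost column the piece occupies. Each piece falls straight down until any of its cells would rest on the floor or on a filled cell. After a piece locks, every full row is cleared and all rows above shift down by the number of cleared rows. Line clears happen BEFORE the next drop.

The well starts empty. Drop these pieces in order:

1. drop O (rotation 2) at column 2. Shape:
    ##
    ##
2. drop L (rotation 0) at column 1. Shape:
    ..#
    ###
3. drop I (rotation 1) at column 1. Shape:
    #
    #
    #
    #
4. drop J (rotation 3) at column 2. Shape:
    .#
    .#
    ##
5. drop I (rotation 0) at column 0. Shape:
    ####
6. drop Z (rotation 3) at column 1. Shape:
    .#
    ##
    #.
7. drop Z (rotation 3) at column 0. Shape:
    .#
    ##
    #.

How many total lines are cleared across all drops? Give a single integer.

Answer: 1

Derivation:
Drop 1: O rot2 at col 2 lands with bottom-row=0; cleared 0 line(s) (total 0); column heights now [0 0 2 2], max=2
Drop 2: L rot0 at col 1 lands with bottom-row=2; cleared 0 line(s) (total 0); column heights now [0 3 3 4], max=4
Drop 3: I rot1 at col 1 lands with bottom-row=3; cleared 0 line(s) (total 0); column heights now [0 7 3 4], max=7
Drop 4: J rot3 at col 2 lands with bottom-row=4; cleared 0 line(s) (total 0); column heights now [0 7 5 7], max=7
Drop 5: I rot0 at col 0 lands with bottom-row=7; cleared 1 line(s) (total 1); column heights now [0 7 5 7], max=7
Drop 6: Z rot3 at col 1 lands with bottom-row=7; cleared 0 line(s) (total 1); column heights now [0 9 10 7], max=10
Drop 7: Z rot3 at col 0 lands with bottom-row=8; cleared 0 line(s) (total 1); column heights now [10 11 10 7], max=11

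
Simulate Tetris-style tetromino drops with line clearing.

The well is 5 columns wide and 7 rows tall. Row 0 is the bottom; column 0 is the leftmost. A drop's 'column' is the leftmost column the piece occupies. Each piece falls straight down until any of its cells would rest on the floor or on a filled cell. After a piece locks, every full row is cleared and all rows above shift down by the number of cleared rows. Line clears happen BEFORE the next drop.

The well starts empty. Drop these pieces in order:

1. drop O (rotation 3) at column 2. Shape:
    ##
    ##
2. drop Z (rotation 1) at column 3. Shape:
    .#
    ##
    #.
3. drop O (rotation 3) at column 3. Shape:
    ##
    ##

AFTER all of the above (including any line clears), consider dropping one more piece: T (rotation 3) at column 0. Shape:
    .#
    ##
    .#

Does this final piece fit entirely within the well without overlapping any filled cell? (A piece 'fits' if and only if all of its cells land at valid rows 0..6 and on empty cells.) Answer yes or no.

Answer: yes

Derivation:
Drop 1: O rot3 at col 2 lands with bottom-row=0; cleared 0 line(s) (total 0); column heights now [0 0 2 2 0], max=2
Drop 2: Z rot1 at col 3 lands with bottom-row=2; cleared 0 line(s) (total 0); column heights now [0 0 2 4 5], max=5
Drop 3: O rot3 at col 3 lands with bottom-row=5; cleared 0 line(s) (total 0); column heights now [0 0 2 7 7], max=7
Test piece T rot3 at col 0 (width 2): heights before test = [0 0 2 7 7]; fits = True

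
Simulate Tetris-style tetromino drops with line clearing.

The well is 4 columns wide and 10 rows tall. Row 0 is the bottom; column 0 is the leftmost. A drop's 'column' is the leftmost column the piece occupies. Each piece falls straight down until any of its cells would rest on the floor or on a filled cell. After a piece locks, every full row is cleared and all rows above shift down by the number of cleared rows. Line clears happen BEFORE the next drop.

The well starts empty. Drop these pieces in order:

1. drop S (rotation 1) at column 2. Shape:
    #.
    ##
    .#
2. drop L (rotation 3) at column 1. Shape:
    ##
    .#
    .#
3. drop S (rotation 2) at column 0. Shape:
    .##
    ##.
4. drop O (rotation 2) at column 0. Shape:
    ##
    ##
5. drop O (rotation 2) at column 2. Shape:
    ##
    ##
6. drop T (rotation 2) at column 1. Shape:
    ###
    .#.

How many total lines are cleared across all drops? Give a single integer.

Answer: 2

Derivation:
Drop 1: S rot1 at col 2 lands with bottom-row=0; cleared 0 line(s) (total 0); column heights now [0 0 3 2], max=3
Drop 2: L rot3 at col 1 lands with bottom-row=3; cleared 0 line(s) (total 0); column heights now [0 6 6 2], max=6
Drop 3: S rot2 at col 0 lands with bottom-row=6; cleared 0 line(s) (total 0); column heights now [7 8 8 2], max=8
Drop 4: O rot2 at col 0 lands with bottom-row=8; cleared 0 line(s) (total 0); column heights now [10 10 8 2], max=10
Drop 5: O rot2 at col 2 lands with bottom-row=8; cleared 2 line(s) (total 2); column heights now [7 8 8 2], max=8
Drop 6: T rot2 at col 1 lands with bottom-row=8; cleared 0 line(s) (total 2); column heights now [7 10 10 10], max=10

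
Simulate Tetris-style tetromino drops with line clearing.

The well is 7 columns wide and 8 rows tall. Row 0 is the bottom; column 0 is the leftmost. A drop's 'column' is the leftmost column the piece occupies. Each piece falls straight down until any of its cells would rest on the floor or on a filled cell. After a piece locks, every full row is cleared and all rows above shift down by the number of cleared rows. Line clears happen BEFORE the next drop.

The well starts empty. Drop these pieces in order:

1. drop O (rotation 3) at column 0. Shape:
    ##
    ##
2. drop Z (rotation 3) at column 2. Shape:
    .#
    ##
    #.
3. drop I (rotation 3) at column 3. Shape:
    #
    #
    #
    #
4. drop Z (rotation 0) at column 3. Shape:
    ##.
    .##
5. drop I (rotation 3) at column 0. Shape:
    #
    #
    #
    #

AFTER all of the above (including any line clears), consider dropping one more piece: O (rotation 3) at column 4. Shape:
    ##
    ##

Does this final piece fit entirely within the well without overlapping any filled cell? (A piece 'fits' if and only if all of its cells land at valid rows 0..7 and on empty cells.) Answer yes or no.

Answer: no

Derivation:
Drop 1: O rot3 at col 0 lands with bottom-row=0; cleared 0 line(s) (total 0); column heights now [2 2 0 0 0 0 0], max=2
Drop 2: Z rot3 at col 2 lands with bottom-row=0; cleared 0 line(s) (total 0); column heights now [2 2 2 3 0 0 0], max=3
Drop 3: I rot3 at col 3 lands with bottom-row=3; cleared 0 line(s) (total 0); column heights now [2 2 2 7 0 0 0], max=7
Drop 4: Z rot0 at col 3 lands with bottom-row=6; cleared 0 line(s) (total 0); column heights now [2 2 2 8 8 7 0], max=8
Drop 5: I rot3 at col 0 lands with bottom-row=2; cleared 0 line(s) (total 0); column heights now [6 2 2 8 8 7 0], max=8
Test piece O rot3 at col 4 (width 2): heights before test = [6 2 2 8 8 7 0]; fits = False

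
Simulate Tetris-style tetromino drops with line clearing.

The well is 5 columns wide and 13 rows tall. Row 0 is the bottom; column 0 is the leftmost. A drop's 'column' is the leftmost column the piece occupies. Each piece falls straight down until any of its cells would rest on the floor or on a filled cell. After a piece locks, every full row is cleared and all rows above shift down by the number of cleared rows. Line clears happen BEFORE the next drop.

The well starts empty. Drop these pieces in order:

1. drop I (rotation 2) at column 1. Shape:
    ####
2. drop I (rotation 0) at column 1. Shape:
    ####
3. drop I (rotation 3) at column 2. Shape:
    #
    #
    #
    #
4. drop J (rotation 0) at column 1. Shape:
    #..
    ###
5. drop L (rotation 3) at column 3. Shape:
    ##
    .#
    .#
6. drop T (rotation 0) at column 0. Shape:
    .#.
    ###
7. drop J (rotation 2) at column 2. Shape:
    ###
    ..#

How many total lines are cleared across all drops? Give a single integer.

Answer: 0

Derivation:
Drop 1: I rot2 at col 1 lands with bottom-row=0; cleared 0 line(s) (total 0); column heights now [0 1 1 1 1], max=1
Drop 2: I rot0 at col 1 lands with bottom-row=1; cleared 0 line(s) (total 0); column heights now [0 2 2 2 2], max=2
Drop 3: I rot3 at col 2 lands with bottom-row=2; cleared 0 line(s) (total 0); column heights now [0 2 6 2 2], max=6
Drop 4: J rot0 at col 1 lands with bottom-row=6; cleared 0 line(s) (total 0); column heights now [0 8 7 7 2], max=8
Drop 5: L rot3 at col 3 lands with bottom-row=5; cleared 0 line(s) (total 0); column heights now [0 8 7 8 8], max=8
Drop 6: T rot0 at col 0 lands with bottom-row=8; cleared 0 line(s) (total 0); column heights now [9 10 9 8 8], max=10
Drop 7: J rot2 at col 2 lands with bottom-row=8; cleared 0 line(s) (total 0); column heights now [9 10 10 10 10], max=10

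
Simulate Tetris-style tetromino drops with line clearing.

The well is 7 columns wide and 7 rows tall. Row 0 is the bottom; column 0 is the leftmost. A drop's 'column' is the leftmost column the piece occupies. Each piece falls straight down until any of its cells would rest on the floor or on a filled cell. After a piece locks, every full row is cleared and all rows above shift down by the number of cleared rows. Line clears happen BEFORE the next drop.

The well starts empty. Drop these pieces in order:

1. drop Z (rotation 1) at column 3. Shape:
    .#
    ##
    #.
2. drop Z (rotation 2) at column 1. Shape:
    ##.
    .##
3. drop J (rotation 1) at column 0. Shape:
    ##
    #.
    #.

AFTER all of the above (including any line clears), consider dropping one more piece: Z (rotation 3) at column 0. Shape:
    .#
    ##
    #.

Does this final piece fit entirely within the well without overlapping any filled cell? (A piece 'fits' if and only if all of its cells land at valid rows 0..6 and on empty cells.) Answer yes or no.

Drop 1: Z rot1 at col 3 lands with bottom-row=0; cleared 0 line(s) (total 0); column heights now [0 0 0 2 3 0 0], max=3
Drop 2: Z rot2 at col 1 lands with bottom-row=2; cleared 0 line(s) (total 0); column heights now [0 4 4 3 3 0 0], max=4
Drop 3: J rot1 at col 0 lands with bottom-row=2; cleared 0 line(s) (total 0); column heights now [5 5 4 3 3 0 0], max=5
Test piece Z rot3 at col 0 (width 2): heights before test = [5 5 4 3 3 0 0]; fits = False

Answer: no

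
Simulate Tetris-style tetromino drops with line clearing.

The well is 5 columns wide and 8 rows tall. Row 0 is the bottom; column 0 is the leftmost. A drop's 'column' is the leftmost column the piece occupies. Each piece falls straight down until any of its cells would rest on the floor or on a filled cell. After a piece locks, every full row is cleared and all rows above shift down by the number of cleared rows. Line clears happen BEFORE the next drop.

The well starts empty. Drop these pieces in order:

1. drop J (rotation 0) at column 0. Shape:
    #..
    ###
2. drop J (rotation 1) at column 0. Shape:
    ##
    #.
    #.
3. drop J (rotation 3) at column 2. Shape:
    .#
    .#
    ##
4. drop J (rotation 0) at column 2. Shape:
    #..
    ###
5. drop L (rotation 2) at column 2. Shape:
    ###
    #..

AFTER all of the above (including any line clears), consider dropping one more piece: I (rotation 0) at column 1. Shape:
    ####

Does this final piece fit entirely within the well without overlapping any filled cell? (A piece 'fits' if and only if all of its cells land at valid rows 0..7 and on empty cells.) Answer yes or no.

Drop 1: J rot0 at col 0 lands with bottom-row=0; cleared 0 line(s) (total 0); column heights now [2 1 1 0 0], max=2
Drop 2: J rot1 at col 0 lands with bottom-row=2; cleared 0 line(s) (total 0); column heights now [5 5 1 0 0], max=5
Drop 3: J rot3 at col 2 lands with bottom-row=1; cleared 0 line(s) (total 0); column heights now [5 5 2 4 0], max=5
Drop 4: J rot0 at col 2 lands with bottom-row=4; cleared 1 line(s) (total 1); column heights now [4 1 5 4 0], max=5
Drop 5: L rot2 at col 2 lands with bottom-row=5; cleared 0 line(s) (total 1); column heights now [4 1 7 7 7], max=7
Test piece I rot0 at col 1 (width 4): heights before test = [4 1 7 7 7]; fits = True

Answer: yes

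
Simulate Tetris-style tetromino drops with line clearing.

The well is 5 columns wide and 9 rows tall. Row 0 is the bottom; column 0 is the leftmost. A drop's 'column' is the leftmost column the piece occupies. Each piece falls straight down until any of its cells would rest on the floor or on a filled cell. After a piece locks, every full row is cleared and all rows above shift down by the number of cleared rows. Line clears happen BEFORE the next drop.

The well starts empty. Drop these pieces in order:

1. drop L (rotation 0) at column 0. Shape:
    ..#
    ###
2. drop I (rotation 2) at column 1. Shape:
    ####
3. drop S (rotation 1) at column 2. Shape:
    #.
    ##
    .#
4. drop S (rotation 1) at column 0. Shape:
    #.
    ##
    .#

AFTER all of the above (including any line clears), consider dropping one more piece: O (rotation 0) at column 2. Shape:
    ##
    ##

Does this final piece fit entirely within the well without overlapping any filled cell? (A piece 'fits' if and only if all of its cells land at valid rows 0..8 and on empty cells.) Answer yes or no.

Drop 1: L rot0 at col 0 lands with bottom-row=0; cleared 0 line(s) (total 0); column heights now [1 1 2 0 0], max=2
Drop 2: I rot2 at col 1 lands with bottom-row=2; cleared 0 line(s) (total 0); column heights now [1 3 3 3 3], max=3
Drop 3: S rot1 at col 2 lands with bottom-row=3; cleared 0 line(s) (total 0); column heights now [1 3 6 5 3], max=6
Drop 4: S rot1 at col 0 lands with bottom-row=3; cleared 0 line(s) (total 0); column heights now [6 5 6 5 3], max=6
Test piece O rot0 at col 2 (width 2): heights before test = [6 5 6 5 3]; fits = True

Answer: yes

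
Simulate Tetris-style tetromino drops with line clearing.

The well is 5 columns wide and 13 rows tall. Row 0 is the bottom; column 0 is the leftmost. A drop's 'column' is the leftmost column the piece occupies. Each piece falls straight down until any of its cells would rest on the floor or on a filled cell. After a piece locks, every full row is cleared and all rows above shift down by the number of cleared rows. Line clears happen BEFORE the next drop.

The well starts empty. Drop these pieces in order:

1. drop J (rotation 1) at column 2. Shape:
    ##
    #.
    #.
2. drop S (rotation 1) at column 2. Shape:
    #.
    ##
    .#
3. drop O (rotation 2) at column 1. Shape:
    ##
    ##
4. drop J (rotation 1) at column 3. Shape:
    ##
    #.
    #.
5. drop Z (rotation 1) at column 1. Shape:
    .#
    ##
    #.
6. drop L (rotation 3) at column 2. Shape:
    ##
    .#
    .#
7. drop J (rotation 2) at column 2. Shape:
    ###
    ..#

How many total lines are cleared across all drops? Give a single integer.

Drop 1: J rot1 at col 2 lands with bottom-row=0; cleared 0 line(s) (total 0); column heights now [0 0 3 3 0], max=3
Drop 2: S rot1 at col 2 lands with bottom-row=3; cleared 0 line(s) (total 0); column heights now [0 0 6 5 0], max=6
Drop 3: O rot2 at col 1 lands with bottom-row=6; cleared 0 line(s) (total 0); column heights now [0 8 8 5 0], max=8
Drop 4: J rot1 at col 3 lands with bottom-row=5; cleared 0 line(s) (total 0); column heights now [0 8 8 8 8], max=8
Drop 5: Z rot1 at col 1 lands with bottom-row=8; cleared 0 line(s) (total 0); column heights now [0 10 11 8 8], max=11
Drop 6: L rot3 at col 2 lands with bottom-row=9; cleared 0 line(s) (total 0); column heights now [0 10 12 12 8], max=12
Drop 7: J rot2 at col 2 lands with bottom-row=11; cleared 0 line(s) (total 0); column heights now [0 10 13 13 13], max=13

Answer: 0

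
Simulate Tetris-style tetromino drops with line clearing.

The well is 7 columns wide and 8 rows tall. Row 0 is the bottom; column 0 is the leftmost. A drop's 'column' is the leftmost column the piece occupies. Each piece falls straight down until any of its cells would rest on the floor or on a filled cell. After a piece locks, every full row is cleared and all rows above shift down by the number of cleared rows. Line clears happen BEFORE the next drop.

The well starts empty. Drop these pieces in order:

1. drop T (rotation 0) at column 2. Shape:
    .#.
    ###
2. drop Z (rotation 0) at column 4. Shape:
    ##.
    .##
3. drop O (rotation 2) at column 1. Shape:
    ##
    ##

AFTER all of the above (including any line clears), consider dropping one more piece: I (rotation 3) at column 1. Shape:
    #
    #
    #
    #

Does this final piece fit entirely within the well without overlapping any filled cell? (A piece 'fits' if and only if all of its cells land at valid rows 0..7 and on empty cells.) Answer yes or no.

Answer: yes

Derivation:
Drop 1: T rot0 at col 2 lands with bottom-row=0; cleared 0 line(s) (total 0); column heights now [0 0 1 2 1 0 0], max=2
Drop 2: Z rot0 at col 4 lands with bottom-row=0; cleared 0 line(s) (total 0); column heights now [0 0 1 2 2 2 1], max=2
Drop 3: O rot2 at col 1 lands with bottom-row=1; cleared 0 line(s) (total 0); column heights now [0 3 3 2 2 2 1], max=3
Test piece I rot3 at col 1 (width 1): heights before test = [0 3 3 2 2 2 1]; fits = True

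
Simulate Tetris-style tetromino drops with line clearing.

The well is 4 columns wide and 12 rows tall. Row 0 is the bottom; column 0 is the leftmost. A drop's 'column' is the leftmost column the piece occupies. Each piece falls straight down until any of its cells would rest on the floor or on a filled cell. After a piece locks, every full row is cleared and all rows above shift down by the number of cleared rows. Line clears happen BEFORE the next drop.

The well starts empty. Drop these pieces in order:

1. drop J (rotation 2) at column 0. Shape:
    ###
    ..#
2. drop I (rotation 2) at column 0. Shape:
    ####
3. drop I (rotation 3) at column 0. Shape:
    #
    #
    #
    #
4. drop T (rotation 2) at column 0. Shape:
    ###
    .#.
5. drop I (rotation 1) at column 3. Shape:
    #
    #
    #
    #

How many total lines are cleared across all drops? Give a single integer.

Answer: 2

Derivation:
Drop 1: J rot2 at col 0 lands with bottom-row=0; cleared 0 line(s) (total 0); column heights now [2 2 2 0], max=2
Drop 2: I rot2 at col 0 lands with bottom-row=2; cleared 1 line(s) (total 1); column heights now [2 2 2 0], max=2
Drop 3: I rot3 at col 0 lands with bottom-row=2; cleared 0 line(s) (total 1); column heights now [6 2 2 0], max=6
Drop 4: T rot2 at col 0 lands with bottom-row=5; cleared 0 line(s) (total 1); column heights now [7 7 7 0], max=7
Drop 5: I rot1 at col 3 lands with bottom-row=0; cleared 1 line(s) (total 2); column heights now [6 6 6 3], max=6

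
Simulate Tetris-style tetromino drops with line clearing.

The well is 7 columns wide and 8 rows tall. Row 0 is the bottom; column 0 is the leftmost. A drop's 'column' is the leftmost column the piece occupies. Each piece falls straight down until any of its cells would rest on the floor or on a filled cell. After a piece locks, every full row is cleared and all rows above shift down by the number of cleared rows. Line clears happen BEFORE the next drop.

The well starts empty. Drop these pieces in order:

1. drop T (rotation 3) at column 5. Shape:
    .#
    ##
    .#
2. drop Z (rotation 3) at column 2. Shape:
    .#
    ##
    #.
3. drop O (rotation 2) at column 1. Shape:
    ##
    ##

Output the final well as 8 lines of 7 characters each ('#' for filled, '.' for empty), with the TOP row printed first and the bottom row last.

Drop 1: T rot3 at col 5 lands with bottom-row=0; cleared 0 line(s) (total 0); column heights now [0 0 0 0 0 2 3], max=3
Drop 2: Z rot3 at col 2 lands with bottom-row=0; cleared 0 line(s) (total 0); column heights now [0 0 2 3 0 2 3], max=3
Drop 3: O rot2 at col 1 lands with bottom-row=2; cleared 0 line(s) (total 0); column heights now [0 4 4 3 0 2 3], max=4

Answer: .......
.......
.......
.......
.##....
.###..#
..##.##
..#...#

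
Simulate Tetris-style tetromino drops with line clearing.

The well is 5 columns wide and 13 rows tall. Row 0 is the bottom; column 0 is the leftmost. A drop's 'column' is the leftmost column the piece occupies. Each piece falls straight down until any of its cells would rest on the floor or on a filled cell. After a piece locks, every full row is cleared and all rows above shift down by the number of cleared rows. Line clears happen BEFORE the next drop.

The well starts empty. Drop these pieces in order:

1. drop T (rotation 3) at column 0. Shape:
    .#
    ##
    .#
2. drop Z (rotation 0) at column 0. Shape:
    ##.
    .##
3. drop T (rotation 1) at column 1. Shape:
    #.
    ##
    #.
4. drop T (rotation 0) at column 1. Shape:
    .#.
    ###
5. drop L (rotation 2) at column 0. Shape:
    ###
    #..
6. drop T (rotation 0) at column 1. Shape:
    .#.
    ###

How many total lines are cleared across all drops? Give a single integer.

Drop 1: T rot3 at col 0 lands with bottom-row=0; cleared 0 line(s) (total 0); column heights now [2 3 0 0 0], max=3
Drop 2: Z rot0 at col 0 lands with bottom-row=3; cleared 0 line(s) (total 0); column heights now [5 5 4 0 0], max=5
Drop 3: T rot1 at col 1 lands with bottom-row=5; cleared 0 line(s) (total 0); column heights now [5 8 7 0 0], max=8
Drop 4: T rot0 at col 1 lands with bottom-row=8; cleared 0 line(s) (total 0); column heights now [5 9 10 9 0], max=10
Drop 5: L rot2 at col 0 lands with bottom-row=9; cleared 0 line(s) (total 0); column heights now [11 11 11 9 0], max=11
Drop 6: T rot0 at col 1 lands with bottom-row=11; cleared 0 line(s) (total 0); column heights now [11 12 13 12 0], max=13

Answer: 0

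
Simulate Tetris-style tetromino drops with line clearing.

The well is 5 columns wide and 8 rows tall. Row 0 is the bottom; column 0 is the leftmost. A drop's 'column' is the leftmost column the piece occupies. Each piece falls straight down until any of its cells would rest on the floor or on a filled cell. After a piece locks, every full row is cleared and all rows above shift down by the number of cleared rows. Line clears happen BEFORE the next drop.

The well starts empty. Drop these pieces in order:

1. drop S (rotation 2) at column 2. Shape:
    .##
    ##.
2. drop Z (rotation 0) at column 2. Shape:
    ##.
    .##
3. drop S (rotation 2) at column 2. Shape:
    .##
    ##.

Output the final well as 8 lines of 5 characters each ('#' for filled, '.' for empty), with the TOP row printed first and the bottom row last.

Answer: .....
.....
...##
..##.
..##.
...##
...##
..##.

Derivation:
Drop 1: S rot2 at col 2 lands with bottom-row=0; cleared 0 line(s) (total 0); column heights now [0 0 1 2 2], max=2
Drop 2: Z rot0 at col 2 lands with bottom-row=2; cleared 0 line(s) (total 0); column heights now [0 0 4 4 3], max=4
Drop 3: S rot2 at col 2 lands with bottom-row=4; cleared 0 line(s) (total 0); column heights now [0 0 5 6 6], max=6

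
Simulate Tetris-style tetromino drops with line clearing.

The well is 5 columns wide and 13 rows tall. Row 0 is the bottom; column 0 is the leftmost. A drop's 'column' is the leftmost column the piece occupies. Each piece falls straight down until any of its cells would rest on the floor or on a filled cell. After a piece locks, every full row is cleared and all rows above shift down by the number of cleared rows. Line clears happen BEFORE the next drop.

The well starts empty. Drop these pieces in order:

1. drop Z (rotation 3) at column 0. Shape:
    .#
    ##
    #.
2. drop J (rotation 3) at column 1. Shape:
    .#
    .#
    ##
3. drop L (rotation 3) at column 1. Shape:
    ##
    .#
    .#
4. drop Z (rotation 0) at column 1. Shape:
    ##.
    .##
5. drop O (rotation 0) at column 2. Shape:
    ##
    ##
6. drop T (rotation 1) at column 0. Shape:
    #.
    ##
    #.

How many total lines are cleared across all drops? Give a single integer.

Answer: 0

Derivation:
Drop 1: Z rot3 at col 0 lands with bottom-row=0; cleared 0 line(s) (total 0); column heights now [2 3 0 0 0], max=3
Drop 2: J rot3 at col 1 lands with bottom-row=3; cleared 0 line(s) (total 0); column heights now [2 4 6 0 0], max=6
Drop 3: L rot3 at col 1 lands with bottom-row=6; cleared 0 line(s) (total 0); column heights now [2 9 9 0 0], max=9
Drop 4: Z rot0 at col 1 lands with bottom-row=9; cleared 0 line(s) (total 0); column heights now [2 11 11 10 0], max=11
Drop 5: O rot0 at col 2 lands with bottom-row=11; cleared 0 line(s) (total 0); column heights now [2 11 13 13 0], max=13
Drop 6: T rot1 at col 0 lands with bottom-row=10; cleared 0 line(s) (total 0); column heights now [13 12 13 13 0], max=13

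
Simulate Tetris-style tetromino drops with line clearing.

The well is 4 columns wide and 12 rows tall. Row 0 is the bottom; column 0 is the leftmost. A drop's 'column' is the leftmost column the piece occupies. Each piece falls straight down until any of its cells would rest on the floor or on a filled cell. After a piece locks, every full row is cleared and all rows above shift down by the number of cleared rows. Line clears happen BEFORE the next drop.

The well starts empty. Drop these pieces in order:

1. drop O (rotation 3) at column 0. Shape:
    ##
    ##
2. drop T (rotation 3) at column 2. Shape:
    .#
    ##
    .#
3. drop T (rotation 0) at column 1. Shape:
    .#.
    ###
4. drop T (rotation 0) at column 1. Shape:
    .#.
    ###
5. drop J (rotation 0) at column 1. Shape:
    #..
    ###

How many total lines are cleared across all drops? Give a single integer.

Drop 1: O rot3 at col 0 lands with bottom-row=0; cleared 0 line(s) (total 0); column heights now [2 2 0 0], max=2
Drop 2: T rot3 at col 2 lands with bottom-row=0; cleared 1 line(s) (total 1); column heights now [1 1 0 2], max=2
Drop 3: T rot0 at col 1 lands with bottom-row=2; cleared 0 line(s) (total 1); column heights now [1 3 4 3], max=4
Drop 4: T rot0 at col 1 lands with bottom-row=4; cleared 0 line(s) (total 1); column heights now [1 5 6 5], max=6
Drop 5: J rot0 at col 1 lands with bottom-row=6; cleared 0 line(s) (total 1); column heights now [1 8 7 7], max=8

Answer: 1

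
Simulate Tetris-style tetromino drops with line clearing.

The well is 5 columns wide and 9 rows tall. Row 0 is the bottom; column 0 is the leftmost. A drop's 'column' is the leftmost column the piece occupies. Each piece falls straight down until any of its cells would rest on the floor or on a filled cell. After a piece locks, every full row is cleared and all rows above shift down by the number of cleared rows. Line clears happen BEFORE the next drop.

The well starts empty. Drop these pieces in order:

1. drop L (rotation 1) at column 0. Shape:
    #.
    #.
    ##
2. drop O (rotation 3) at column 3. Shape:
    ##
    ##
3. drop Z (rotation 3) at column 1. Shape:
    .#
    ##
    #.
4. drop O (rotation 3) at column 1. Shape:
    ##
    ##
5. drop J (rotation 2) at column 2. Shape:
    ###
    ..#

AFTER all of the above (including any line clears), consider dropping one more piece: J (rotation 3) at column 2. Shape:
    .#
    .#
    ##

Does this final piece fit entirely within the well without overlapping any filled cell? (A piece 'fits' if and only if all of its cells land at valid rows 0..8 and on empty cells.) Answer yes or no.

Answer: no

Derivation:
Drop 1: L rot1 at col 0 lands with bottom-row=0; cleared 0 line(s) (total 0); column heights now [3 1 0 0 0], max=3
Drop 2: O rot3 at col 3 lands with bottom-row=0; cleared 0 line(s) (total 0); column heights now [3 1 0 2 2], max=3
Drop 3: Z rot3 at col 1 lands with bottom-row=1; cleared 0 line(s) (total 0); column heights now [3 3 4 2 2], max=4
Drop 4: O rot3 at col 1 lands with bottom-row=4; cleared 0 line(s) (total 0); column heights now [3 6 6 2 2], max=6
Drop 5: J rot2 at col 2 lands with bottom-row=5; cleared 0 line(s) (total 0); column heights now [3 6 7 7 7], max=7
Test piece J rot3 at col 2 (width 2): heights before test = [3 6 7 7 7]; fits = False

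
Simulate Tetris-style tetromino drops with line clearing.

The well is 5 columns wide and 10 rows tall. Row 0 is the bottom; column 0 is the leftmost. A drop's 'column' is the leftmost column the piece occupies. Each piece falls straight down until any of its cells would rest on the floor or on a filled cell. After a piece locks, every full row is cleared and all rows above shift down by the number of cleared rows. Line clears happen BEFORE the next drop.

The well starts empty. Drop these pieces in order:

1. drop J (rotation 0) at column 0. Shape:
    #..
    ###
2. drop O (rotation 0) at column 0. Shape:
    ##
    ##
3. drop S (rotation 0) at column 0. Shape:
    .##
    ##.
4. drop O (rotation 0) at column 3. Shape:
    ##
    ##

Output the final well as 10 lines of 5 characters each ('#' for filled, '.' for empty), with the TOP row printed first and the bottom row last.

Answer: .....
.....
.....
.....
.....
.##..
##...
##...
##...
#..##

Derivation:
Drop 1: J rot0 at col 0 lands with bottom-row=0; cleared 0 line(s) (total 0); column heights now [2 1 1 0 0], max=2
Drop 2: O rot0 at col 0 lands with bottom-row=2; cleared 0 line(s) (total 0); column heights now [4 4 1 0 0], max=4
Drop 3: S rot0 at col 0 lands with bottom-row=4; cleared 0 line(s) (total 0); column heights now [5 6 6 0 0], max=6
Drop 4: O rot0 at col 3 lands with bottom-row=0; cleared 1 line(s) (total 1); column heights now [4 5 5 1 1], max=5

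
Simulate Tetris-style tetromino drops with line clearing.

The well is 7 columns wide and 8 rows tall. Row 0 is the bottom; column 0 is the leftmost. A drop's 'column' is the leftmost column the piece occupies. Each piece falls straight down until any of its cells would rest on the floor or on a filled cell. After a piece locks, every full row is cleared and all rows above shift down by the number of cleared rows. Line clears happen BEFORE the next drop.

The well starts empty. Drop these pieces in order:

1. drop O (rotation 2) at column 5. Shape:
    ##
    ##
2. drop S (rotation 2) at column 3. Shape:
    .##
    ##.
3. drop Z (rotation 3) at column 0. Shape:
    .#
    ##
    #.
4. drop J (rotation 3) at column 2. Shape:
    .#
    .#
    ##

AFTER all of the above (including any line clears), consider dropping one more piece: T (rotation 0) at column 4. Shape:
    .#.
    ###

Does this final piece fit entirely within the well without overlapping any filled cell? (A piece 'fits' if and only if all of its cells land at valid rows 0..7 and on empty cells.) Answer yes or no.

Answer: yes

Derivation:
Drop 1: O rot2 at col 5 lands with bottom-row=0; cleared 0 line(s) (total 0); column heights now [0 0 0 0 0 2 2], max=2
Drop 2: S rot2 at col 3 lands with bottom-row=1; cleared 0 line(s) (total 0); column heights now [0 0 0 2 3 3 2], max=3
Drop 3: Z rot3 at col 0 lands with bottom-row=0; cleared 0 line(s) (total 0); column heights now [2 3 0 2 3 3 2], max=3
Drop 4: J rot3 at col 2 lands with bottom-row=2; cleared 0 line(s) (total 0); column heights now [2 3 3 5 3 3 2], max=5
Test piece T rot0 at col 4 (width 3): heights before test = [2 3 3 5 3 3 2]; fits = True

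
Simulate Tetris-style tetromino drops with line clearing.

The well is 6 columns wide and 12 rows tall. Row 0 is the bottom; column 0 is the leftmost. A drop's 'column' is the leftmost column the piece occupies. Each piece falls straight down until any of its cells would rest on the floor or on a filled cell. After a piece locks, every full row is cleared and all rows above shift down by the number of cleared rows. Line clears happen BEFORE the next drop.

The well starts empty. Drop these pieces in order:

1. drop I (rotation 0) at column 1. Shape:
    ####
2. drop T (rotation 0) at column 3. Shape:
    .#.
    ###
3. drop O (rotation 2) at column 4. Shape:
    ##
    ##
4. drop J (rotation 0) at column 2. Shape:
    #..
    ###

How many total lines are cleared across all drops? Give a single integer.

Answer: 0

Derivation:
Drop 1: I rot0 at col 1 lands with bottom-row=0; cleared 0 line(s) (total 0); column heights now [0 1 1 1 1 0], max=1
Drop 2: T rot0 at col 3 lands with bottom-row=1; cleared 0 line(s) (total 0); column heights now [0 1 1 2 3 2], max=3
Drop 3: O rot2 at col 4 lands with bottom-row=3; cleared 0 line(s) (total 0); column heights now [0 1 1 2 5 5], max=5
Drop 4: J rot0 at col 2 lands with bottom-row=5; cleared 0 line(s) (total 0); column heights now [0 1 7 6 6 5], max=7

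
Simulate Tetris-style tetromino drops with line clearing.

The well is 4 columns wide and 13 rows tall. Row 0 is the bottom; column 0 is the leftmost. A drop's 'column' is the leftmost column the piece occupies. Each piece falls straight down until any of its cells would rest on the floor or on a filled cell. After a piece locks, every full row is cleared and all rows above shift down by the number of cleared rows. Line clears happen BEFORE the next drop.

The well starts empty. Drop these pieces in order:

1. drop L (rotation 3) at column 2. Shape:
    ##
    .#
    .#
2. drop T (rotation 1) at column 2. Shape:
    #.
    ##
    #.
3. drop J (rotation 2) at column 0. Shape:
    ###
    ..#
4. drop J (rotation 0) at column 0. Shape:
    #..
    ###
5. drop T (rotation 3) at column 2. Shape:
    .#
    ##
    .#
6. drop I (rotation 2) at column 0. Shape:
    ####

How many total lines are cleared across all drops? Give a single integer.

Answer: 2

Derivation:
Drop 1: L rot3 at col 2 lands with bottom-row=0; cleared 0 line(s) (total 0); column heights now [0 0 3 3], max=3
Drop 2: T rot1 at col 2 lands with bottom-row=3; cleared 0 line(s) (total 0); column heights now [0 0 6 5], max=6
Drop 3: J rot2 at col 0 lands with bottom-row=6; cleared 0 line(s) (total 0); column heights now [8 8 8 5], max=8
Drop 4: J rot0 at col 0 lands with bottom-row=8; cleared 0 line(s) (total 0); column heights now [10 9 9 5], max=10
Drop 5: T rot3 at col 2 lands with bottom-row=8; cleared 1 line(s) (total 1); column heights now [9 8 9 10], max=10
Drop 6: I rot2 at col 0 lands with bottom-row=10; cleared 1 line(s) (total 2); column heights now [9 8 9 10], max=10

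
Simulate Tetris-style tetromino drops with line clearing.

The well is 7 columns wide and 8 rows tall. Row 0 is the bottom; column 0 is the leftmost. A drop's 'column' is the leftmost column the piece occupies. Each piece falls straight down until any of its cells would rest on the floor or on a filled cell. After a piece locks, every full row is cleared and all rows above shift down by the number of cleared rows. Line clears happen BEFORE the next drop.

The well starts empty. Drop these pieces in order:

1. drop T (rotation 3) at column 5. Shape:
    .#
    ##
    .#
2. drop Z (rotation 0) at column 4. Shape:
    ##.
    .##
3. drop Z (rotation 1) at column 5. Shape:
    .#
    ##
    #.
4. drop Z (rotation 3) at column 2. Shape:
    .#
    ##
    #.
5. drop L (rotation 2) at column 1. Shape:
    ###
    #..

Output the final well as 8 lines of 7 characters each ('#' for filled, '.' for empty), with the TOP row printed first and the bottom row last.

Drop 1: T rot3 at col 5 lands with bottom-row=0; cleared 0 line(s) (total 0); column heights now [0 0 0 0 0 2 3], max=3
Drop 2: Z rot0 at col 4 lands with bottom-row=3; cleared 0 line(s) (total 0); column heights now [0 0 0 0 5 5 4], max=5
Drop 3: Z rot1 at col 5 lands with bottom-row=5; cleared 0 line(s) (total 0); column heights now [0 0 0 0 5 7 8], max=8
Drop 4: Z rot3 at col 2 lands with bottom-row=0; cleared 0 line(s) (total 0); column heights now [0 0 2 3 5 7 8], max=8
Drop 5: L rot2 at col 1 lands with bottom-row=2; cleared 0 line(s) (total 0); column heights now [0 4 4 4 5 7 8], max=8

Answer: ......#
.....##
.....#.
....##.
.###.##
.#.#..#
..##.##
..#...#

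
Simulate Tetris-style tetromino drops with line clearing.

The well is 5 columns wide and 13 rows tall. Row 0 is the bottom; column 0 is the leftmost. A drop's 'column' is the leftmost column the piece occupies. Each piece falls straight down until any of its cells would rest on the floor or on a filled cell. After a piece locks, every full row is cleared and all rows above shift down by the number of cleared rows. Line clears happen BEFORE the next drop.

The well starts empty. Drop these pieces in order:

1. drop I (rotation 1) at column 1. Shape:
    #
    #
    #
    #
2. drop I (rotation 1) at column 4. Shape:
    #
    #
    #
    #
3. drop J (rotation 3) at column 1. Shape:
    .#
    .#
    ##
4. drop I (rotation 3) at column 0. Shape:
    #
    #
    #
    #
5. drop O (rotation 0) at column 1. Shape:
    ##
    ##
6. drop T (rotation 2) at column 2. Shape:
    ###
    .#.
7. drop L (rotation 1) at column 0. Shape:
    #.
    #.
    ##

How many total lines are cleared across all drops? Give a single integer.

Answer: 1

Derivation:
Drop 1: I rot1 at col 1 lands with bottom-row=0; cleared 0 line(s) (total 0); column heights now [0 4 0 0 0], max=4
Drop 2: I rot1 at col 4 lands with bottom-row=0; cleared 0 line(s) (total 0); column heights now [0 4 0 0 4], max=4
Drop 3: J rot3 at col 1 lands with bottom-row=4; cleared 0 line(s) (total 0); column heights now [0 5 7 0 4], max=7
Drop 4: I rot3 at col 0 lands with bottom-row=0; cleared 0 line(s) (total 0); column heights now [4 5 7 0 4], max=7
Drop 5: O rot0 at col 1 lands with bottom-row=7; cleared 0 line(s) (total 0); column heights now [4 9 9 0 4], max=9
Drop 6: T rot2 at col 2 lands with bottom-row=8; cleared 0 line(s) (total 0); column heights now [4 9 10 10 10], max=10
Drop 7: L rot1 at col 0 lands with bottom-row=9; cleared 1 line(s) (total 1); column heights now [11 9 9 9 4], max=11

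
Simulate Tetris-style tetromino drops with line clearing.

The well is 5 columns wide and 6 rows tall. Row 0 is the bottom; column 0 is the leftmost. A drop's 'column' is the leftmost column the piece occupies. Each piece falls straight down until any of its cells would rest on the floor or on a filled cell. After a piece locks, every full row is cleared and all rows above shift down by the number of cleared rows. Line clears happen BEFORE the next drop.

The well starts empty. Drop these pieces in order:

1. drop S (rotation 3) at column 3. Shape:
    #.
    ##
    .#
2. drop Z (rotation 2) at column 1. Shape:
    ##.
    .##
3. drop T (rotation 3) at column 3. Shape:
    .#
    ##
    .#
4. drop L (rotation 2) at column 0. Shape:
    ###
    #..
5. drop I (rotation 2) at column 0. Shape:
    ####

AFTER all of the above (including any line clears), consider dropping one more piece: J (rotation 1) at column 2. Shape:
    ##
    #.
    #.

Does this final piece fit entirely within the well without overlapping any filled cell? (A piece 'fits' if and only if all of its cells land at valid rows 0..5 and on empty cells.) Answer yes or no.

Answer: no

Derivation:
Drop 1: S rot3 at col 3 lands with bottom-row=0; cleared 0 line(s) (total 0); column heights now [0 0 0 3 2], max=3
Drop 2: Z rot2 at col 1 lands with bottom-row=3; cleared 0 line(s) (total 0); column heights now [0 5 5 4 2], max=5
Drop 3: T rot3 at col 3 lands with bottom-row=3; cleared 0 line(s) (total 0); column heights now [0 5 5 5 6], max=6
Drop 4: L rot2 at col 0 lands with bottom-row=4; cleared 1 line(s) (total 1); column heights now [5 5 5 4 5], max=5
Drop 5: I rot2 at col 0 lands with bottom-row=5; cleared 0 line(s) (total 1); column heights now [6 6 6 6 5], max=6
Test piece J rot1 at col 2 (width 2): heights before test = [6 6 6 6 5]; fits = False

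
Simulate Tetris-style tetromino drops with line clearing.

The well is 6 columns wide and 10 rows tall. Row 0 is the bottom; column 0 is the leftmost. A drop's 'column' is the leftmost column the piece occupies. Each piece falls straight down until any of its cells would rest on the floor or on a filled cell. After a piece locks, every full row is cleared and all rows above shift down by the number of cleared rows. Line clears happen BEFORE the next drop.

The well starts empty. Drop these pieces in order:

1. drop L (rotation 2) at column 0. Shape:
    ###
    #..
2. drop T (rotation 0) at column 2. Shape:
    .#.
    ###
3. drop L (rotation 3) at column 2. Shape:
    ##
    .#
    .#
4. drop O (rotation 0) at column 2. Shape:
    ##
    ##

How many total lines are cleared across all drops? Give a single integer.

Answer: 0

Derivation:
Drop 1: L rot2 at col 0 lands with bottom-row=0; cleared 0 line(s) (total 0); column heights now [2 2 2 0 0 0], max=2
Drop 2: T rot0 at col 2 lands with bottom-row=2; cleared 0 line(s) (total 0); column heights now [2 2 3 4 3 0], max=4
Drop 3: L rot3 at col 2 lands with bottom-row=4; cleared 0 line(s) (total 0); column heights now [2 2 7 7 3 0], max=7
Drop 4: O rot0 at col 2 lands with bottom-row=7; cleared 0 line(s) (total 0); column heights now [2 2 9 9 3 0], max=9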